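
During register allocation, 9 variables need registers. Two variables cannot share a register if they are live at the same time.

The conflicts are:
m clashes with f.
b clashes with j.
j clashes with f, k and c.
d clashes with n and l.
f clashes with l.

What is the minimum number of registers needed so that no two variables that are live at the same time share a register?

j and c conflict, so at least 2 registers are needed.
Using 2 registers: m=1, b=2, j=1, d=2, n=1, f=2, k=2, c=2, l=1. Each listed conflict is separated.

2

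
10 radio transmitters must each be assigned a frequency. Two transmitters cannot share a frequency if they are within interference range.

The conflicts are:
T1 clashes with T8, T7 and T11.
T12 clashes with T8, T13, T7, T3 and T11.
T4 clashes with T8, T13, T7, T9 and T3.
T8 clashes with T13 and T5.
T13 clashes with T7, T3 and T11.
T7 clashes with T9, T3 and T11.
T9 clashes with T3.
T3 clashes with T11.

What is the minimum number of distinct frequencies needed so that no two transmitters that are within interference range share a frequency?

5

T12, T13, T7, T3, T11 pairwise conflict, so at least 5 frequencies are needed.
5 frequencies suffice: frequency 1 → {T8, T7}; frequency 2 → {T1, T13, T9, T5}; frequency 3 → {T3}; frequency 4 → {T4, T11}; frequency 5 → {T12}. Each listed conflict is separated.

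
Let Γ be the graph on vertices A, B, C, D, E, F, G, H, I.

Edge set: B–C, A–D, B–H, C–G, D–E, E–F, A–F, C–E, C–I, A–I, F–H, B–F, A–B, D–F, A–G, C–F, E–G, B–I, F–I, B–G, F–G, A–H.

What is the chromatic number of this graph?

A, B, F, H form a clique, so at least 4 colors are needed.
4 colors suffice: color 1 → {F}; color 2 → {B, E}; color 3 → {A, C}; color 4 → {D, G, H, I}. No two adjacent vertices share a color.

4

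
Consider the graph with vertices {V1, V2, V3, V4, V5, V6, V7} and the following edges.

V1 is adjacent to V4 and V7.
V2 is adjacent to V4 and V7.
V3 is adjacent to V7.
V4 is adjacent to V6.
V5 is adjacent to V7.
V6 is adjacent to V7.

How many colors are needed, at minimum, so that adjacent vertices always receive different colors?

V5 and V7 are adjacent, so at least 2 colors are needed.
A valid assignment using 2 colors: V1=2, V2=2, V3=2, V4=1, V5=2, V6=2, V7=1. No two adjacent vertices share a color.

2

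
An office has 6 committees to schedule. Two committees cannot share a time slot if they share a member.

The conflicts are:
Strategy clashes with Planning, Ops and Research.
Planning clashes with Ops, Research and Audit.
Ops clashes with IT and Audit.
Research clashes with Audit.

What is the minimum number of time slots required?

Planning, Ops, Audit pairwise conflict, so at least 3 time slots are needed.
3 time slots suffice: time slot 1 → {Planning, IT}; time slot 2 → {Ops, Research}; time slot 3 → {Strategy, Audit}. Each listed conflict is separated.

3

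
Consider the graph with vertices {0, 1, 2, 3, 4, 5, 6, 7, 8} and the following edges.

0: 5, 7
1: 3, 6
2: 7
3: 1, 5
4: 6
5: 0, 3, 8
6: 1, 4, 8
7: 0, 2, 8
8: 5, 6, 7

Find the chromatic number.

3

The cycle 1-6-8-5-3-1 has odd length 5, so it cannot be 2-colored; at least 3 colors are needed.
One proper 3-coloring: 0=b, 1=b, 2=b, 3=c, 4=b, 5=a, 6=a, 7=a, 8=b. Every edge joins two different colors.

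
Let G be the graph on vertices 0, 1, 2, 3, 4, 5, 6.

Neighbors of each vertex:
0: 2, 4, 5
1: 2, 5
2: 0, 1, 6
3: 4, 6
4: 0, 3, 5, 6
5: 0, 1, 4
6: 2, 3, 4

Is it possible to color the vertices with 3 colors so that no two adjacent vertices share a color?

Yes

The chromatic number is 3. 0, 4, 5 are pairwise adjacent, so at least 3 colors are needed.
A valid assignment using 3 colors: 0=b, 1=b, 2=a, 3=c, 4=a, 5=c, 6=b.
That is already a proper 3-coloring.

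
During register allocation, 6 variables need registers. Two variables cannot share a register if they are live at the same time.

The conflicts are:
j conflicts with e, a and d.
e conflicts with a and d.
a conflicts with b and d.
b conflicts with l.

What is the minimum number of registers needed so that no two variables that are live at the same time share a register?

j, e, a, d pairwise conflict, so at least 4 registers are needed.
A valid assignment using 4 registers: j=3, e=2, a=1, b=2, l=1, d=4. No two conflicting variables share a register.

4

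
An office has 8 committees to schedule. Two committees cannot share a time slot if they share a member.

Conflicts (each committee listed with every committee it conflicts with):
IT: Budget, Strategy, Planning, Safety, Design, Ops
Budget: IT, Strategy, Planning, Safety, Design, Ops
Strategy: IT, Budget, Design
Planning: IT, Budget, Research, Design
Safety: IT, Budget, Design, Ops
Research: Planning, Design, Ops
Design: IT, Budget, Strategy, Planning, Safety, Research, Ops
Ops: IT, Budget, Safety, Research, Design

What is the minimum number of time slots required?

5

IT, Budget, Safety, Design, Ops all conflict with each other, so at least 5 time slots are needed.
5 time slots suffice: IT=3, Budget=2, Strategy=4, Planning=4, Safety=5, Research=2, Design=1, Ops=4. Each listed conflict is separated.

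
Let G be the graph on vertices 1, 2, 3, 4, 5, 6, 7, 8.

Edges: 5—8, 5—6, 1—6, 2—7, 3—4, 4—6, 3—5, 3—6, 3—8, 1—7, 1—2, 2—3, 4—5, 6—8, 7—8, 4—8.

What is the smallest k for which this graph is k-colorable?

3, 4, 5, 6, 8 form a clique, so at least 5 colors are needed.
5 colors suffice: color red → {3, 7}; color blue → {1, 8}; color green → {2, 6}; color yellow → {4}; color purple → {5}. No two adjacent vertices share a color.

5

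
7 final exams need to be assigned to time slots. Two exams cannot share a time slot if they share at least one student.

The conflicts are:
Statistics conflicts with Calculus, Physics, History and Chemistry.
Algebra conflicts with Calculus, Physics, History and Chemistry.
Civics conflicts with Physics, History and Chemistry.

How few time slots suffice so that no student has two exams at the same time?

Civics and Physics conflict, so at least 2 time slots are needed.
2 time slots suffice: time slot 1 → {Statistics, Algebra, Civics}; time slot 2 → {Calculus, Physics, History, Chemistry}. Every pair that conflicts lands in different time slots.

2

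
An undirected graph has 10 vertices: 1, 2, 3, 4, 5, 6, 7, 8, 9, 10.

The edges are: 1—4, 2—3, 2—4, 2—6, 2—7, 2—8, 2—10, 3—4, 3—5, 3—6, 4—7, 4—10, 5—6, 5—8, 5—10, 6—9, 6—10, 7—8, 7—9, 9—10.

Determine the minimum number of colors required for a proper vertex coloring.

2, 3, 4 are pairwise adjacent, so at least 3 colors are needed.
3 colors suffice: color a → {1, 2, 5, 9}; color b → {4, 6, 8}; color c → {3, 7, 10}. Each edge has distinct colors on its endpoints.

3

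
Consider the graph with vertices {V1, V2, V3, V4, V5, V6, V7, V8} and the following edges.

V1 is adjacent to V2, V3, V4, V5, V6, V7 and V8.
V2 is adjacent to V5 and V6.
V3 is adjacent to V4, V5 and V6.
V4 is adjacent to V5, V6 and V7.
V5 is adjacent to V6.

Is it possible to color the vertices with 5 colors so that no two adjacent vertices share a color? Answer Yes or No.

Yes

The chromatic number is 5. V1, V3, V4, V5, V6 are mutually adjacent (a clique of size 5), so at least 5 colors are needed.
5 colors suffice: V1=1, V2=2, V3=5, V4=2, V5=4, V6=3, V7=3, V8=2.
That is already a proper 5-coloring.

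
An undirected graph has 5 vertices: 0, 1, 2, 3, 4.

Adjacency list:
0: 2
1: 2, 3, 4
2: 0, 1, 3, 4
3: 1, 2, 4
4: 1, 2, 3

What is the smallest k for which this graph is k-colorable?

4

1, 2, 3, 4 form a clique, so at least 4 colors are needed.
4 colors suffice: color a → {2}; color b → {0, 4}; color c → {1}; color d → {3}. No two adjacent vertices share a color.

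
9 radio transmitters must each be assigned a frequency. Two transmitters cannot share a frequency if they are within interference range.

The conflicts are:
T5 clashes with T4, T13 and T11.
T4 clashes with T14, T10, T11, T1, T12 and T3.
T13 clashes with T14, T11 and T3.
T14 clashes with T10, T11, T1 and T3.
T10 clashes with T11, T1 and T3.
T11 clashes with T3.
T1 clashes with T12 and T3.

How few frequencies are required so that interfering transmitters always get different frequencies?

T4, T14, T10, T1, T3 are mutually in conflict, so at least 5 frequencies are needed.
Using 5 frequencies: T5=2, T4=1, T13=1, T14=3, T10=5, T11=4, T1=4, T12=2, T3=2. Every pair that conflicts lands in different frequencies.

5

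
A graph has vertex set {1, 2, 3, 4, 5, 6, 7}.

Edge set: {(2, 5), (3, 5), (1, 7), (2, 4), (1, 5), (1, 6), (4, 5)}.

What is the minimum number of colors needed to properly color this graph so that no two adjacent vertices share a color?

2, 4, 5 form a triangle, so at least 3 colors are needed.
One proper 3-coloring: 1=blue, 2=blue, 3=blue, 4=green, 5=red, 6=red, 7=red. Each edge has distinct colors on its endpoints.

3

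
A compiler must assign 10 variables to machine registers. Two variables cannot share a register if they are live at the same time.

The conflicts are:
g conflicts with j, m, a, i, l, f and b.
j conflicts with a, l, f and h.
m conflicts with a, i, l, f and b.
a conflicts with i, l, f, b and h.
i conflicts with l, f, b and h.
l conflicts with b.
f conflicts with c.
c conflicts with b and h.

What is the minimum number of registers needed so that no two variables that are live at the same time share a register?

6

g, m, a, i, l, b all conflict with each other, so at least 6 registers are needed.
6 registers suffice: register 1 → {a, c}; register 2 → {j, i}; register 3 → {g, h}; register 4 → {m}; register 5 → {f, b}; register 6 → {l}. No two conflicting variables share a register.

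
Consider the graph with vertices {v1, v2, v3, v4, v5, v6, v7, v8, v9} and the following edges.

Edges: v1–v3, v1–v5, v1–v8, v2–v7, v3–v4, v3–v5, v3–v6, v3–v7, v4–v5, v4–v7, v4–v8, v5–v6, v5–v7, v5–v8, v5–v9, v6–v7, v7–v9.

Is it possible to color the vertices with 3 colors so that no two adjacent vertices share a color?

No

v3, v5, v6, v7 form a clique, so at least 4 colors are needed.
So 3 colors are not enough.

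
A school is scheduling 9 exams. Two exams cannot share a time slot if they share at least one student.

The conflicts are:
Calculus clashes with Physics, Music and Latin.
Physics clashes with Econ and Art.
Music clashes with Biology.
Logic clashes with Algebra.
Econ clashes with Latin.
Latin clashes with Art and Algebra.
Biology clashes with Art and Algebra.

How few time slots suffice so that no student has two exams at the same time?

3

The cycle Calculus-Latin-Algebra-Biology-Music-Calculus has odd length 5, so it cannot be 2-colored; at least 3 time slots are needed.
Using 3 time slots: Calculus=2, Physics=1, Music=3, Logic=1, Econ=2, Latin=1, Biology=1, Art=2, Algebra=2. Each listed conflict is separated.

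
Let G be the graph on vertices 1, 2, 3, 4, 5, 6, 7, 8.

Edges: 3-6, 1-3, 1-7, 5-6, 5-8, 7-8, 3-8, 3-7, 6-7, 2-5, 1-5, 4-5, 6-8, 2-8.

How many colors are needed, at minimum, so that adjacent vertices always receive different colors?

3, 6, 7, 8 are mutually adjacent (a clique of size 4), so at least 4 colors are needed.
A valid assignment using 4 colors: 1=blue, 2=green, 3=green, 4=blue, 5=red, 6=yellow, 7=red, 8=blue. Every edge joins two different colors.

4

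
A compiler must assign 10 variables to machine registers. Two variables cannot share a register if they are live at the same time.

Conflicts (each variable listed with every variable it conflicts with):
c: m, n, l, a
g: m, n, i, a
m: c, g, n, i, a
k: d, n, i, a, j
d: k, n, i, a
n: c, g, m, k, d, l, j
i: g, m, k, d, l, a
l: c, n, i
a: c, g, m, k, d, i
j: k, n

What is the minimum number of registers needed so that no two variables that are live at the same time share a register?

k, d, i, a all conflict with each other, so at least 4 registers are needed.
A valid assignment using 4 registers: c=4, g=4, m=3, k=3, d=4, n=1, i=1, l=2, a=2, j=2. Every pair that conflicts lands in different registers.

4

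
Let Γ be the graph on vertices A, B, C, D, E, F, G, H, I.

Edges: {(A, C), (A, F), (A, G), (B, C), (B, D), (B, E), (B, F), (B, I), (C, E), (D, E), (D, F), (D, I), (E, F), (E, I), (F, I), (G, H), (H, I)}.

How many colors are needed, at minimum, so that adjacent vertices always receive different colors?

5

B, D, E, F, I are mutually adjacent (a clique of size 5), so at least 5 colors are needed.
5 colors suffice: color 1 → {A, B, H}; color 2 → {C, G, I}; color 3 → {E}; color 4 → {F}; color 5 → {D}. Each edge has distinct colors on its endpoints.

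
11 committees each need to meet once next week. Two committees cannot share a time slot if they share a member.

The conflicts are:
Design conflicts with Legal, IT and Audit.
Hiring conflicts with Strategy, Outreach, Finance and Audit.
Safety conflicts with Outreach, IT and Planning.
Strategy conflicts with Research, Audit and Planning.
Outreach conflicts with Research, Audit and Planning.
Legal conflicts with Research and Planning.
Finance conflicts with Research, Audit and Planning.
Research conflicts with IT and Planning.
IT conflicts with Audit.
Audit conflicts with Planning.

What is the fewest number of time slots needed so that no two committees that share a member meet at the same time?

Design, IT, Audit all conflict with each other, so at least 3 time slots are needed.
3 time slots suffice: time slot 1 → {Safety, Research, Audit}; time slot 2 → {Design, Hiring, Planning}; time slot 3 → {Strategy, Outreach, Legal, Finance, IT}. No two conflicting committees share a time slot.

3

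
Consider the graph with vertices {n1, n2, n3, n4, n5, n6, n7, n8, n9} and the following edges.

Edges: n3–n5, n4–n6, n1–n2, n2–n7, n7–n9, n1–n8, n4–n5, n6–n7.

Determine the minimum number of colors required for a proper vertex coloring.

2

n6 and n7 are adjacent, so at least 2 colors are needed.
2 colors suffice: color red → {n1, n3, n4, n7}; color blue → {n2, n5, n6, n8, n9}. No two adjacent vertices share a color.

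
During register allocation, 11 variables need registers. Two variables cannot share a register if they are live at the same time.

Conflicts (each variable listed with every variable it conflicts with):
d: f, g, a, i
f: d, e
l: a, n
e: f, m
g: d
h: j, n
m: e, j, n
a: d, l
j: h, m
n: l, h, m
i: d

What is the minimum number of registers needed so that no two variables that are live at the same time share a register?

The cycle f-e-m-n-l-a-d-f has odd length 7, so it cannot be 2-colored; at least 3 registers are needed.
3 registers suffice: d=1, f=2, l=3, e=1, g=2, h=2, m=2, a=2, j=1, n=1, i=2. No two conflicting variables share a register.

3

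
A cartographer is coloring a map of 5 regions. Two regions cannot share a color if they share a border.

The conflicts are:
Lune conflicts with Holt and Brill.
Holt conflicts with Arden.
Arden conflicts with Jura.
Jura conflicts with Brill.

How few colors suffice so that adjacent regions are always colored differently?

3

The cycle Arden-Holt-Lune-Brill-Jura-Arden has odd length 5, so it cannot be 2-colored; at least 3 colors are needed.
3 colors suffice: color 1 → {Lune, Jura}; color 2 → {Holt, Brill}; color 3 → {Arden}. No two conflicting regions share a color.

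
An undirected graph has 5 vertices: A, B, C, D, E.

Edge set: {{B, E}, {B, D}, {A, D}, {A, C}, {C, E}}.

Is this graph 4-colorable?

Yes

The chromatic number is 3. The cycle E-C-A-D-B-E has odd length 5, so it cannot be 2-colored; at least 3 colors are needed.
3 colors suffice: A=red, B=red, C=blue, D=blue, E=green.
Since 4 ≥ 3, a proper 4-coloring certainly exists.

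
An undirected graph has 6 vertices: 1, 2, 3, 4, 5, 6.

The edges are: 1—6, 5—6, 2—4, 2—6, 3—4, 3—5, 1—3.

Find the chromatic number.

The cycle 2-6-5-3-4-2 has odd length 5, so it cannot be 2-colored; at least 3 colors are needed.
3 colors suffice: color red → {3, 6}; color blue → {1, 2, 5}; color green → {4}. Each edge has distinct colors on its endpoints.

3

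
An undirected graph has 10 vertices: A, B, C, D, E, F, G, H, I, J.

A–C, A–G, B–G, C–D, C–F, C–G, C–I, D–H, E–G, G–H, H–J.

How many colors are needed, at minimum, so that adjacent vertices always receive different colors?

A, C, G form a triangle, so at least 3 colors are needed.
3 colors suffice: color 1 → {B, C, E, H}; color 2 → {D, F, G, I, J}; color 3 → {A}. Every edge joins two different colors.

3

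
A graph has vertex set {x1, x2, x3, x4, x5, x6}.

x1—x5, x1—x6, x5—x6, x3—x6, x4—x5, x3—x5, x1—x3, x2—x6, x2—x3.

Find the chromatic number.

x1, x3, x5, x6 are mutually adjacent (a clique of size 4), so at least 4 colors are needed.
4 colors suffice: color 1 → {x2, x5}; color 2 → {x4, x6}; color 3 → {x3}; color 4 → {x1}. No two adjacent vertices share a color.

4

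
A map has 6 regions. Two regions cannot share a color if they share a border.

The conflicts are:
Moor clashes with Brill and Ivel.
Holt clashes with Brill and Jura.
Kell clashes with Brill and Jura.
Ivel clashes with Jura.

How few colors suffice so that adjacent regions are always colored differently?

The cycle Brill-Holt-Jura-Ivel-Moor-Brill has odd length 5, so it cannot be 2-colored; at least 3 colors are needed.
3 colors suffice: Moor=2, Holt=2, Kell=2, Brill=1, Ivel=3, Jura=1. No two conflicting regions share a color.

3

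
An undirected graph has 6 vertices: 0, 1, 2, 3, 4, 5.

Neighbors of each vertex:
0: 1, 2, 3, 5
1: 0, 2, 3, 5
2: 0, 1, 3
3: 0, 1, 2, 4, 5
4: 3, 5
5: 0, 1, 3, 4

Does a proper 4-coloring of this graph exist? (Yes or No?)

The chromatic number is 4. 0, 1, 3, 5 are mutually adjacent (a clique of size 4), so at least 4 colors are needed.
4 colors suffice: 0=yellow, 1=green, 2=blue, 3=red, 4=green, 5=blue.
That is already a proper 4-coloring.

Yes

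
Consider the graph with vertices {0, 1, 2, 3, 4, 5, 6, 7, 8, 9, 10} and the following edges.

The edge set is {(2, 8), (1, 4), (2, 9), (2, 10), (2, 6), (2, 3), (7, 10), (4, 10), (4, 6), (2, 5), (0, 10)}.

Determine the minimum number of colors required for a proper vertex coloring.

2

2 and 8 are adjacent, so at least 2 colors are needed.
2 colors suffice: color a → {0, 2, 4, 7}; color b → {1, 3, 5, 6, 8, 9, 10}. No two adjacent vertices share a color.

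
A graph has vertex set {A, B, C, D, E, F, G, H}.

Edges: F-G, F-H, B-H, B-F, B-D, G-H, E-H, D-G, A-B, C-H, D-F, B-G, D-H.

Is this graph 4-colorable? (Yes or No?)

No

B, D, F, G, H are mutually adjacent (a clique of size 5), so at least 5 colors are needed.
So 4 colors are not enough.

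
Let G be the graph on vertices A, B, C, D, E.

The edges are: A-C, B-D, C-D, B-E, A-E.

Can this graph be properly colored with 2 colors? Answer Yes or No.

The cycle D-B-E-A-C-D has odd length 5, so it cannot be 2-colored; at least 3 colors are needed.
So 2 colors are not enough.

No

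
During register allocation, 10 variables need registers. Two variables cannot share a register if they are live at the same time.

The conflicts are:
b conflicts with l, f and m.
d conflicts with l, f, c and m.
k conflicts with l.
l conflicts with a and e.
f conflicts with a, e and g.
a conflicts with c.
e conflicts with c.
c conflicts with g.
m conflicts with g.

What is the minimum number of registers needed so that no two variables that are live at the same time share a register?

2

d and m conflict, so at least 2 registers are needed.
2 registers suffice: b=2, d=2, k=2, l=1, f=1, a=2, e=2, c=1, m=1, g=2. No two conflicting variables share a register.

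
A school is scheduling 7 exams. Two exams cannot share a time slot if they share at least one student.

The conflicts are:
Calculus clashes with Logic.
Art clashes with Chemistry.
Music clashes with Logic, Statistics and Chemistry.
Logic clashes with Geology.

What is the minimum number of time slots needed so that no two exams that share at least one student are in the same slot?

2

Calculus and Logic conflict, so at least 2 time slots are needed.
2 time slots suffice: Calculus=1, Art=1, Music=1, Logic=2, Statistics=2, Chemistry=2, Geology=1. Every pair that conflicts lands in different time slots.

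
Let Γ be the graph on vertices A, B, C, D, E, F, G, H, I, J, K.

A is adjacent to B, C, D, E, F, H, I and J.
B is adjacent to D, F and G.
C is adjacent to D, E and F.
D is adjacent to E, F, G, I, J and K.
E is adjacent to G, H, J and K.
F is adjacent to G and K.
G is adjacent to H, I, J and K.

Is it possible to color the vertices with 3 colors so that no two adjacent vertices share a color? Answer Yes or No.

No

A, C, D, E form a clique, so at least 4 colors are needed.
So 3 colors are not enough.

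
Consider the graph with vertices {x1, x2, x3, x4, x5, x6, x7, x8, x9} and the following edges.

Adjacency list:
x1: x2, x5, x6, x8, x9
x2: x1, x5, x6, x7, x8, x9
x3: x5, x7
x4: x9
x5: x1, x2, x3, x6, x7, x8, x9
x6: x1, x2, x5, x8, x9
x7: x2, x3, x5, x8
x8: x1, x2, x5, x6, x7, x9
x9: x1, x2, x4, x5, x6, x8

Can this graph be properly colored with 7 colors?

The chromatic number is 6. x1, x2, x5, x6, x8, x9 are pairwise adjacent (a clique of size 6), so at least 6 colors are needed.
6 colors suffice: color 1 → {x4, x5}; color 2 → {x7, x9}; color 3 → {x2, x3}; color 4 → {x8}; color 5 → {x1}; color 6 → {x6}.
Since 7 ≥ 6, a proper 7-coloring certainly exists.

Yes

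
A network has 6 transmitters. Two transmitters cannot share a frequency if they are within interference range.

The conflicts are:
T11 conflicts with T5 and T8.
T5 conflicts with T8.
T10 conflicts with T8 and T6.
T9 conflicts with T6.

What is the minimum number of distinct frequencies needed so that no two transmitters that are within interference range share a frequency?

3

T11, T5, T8 are mutually in conflict, so at least 3 frequencies are needed.
3 frequencies suffice: frequency 1 → {T8, T6}; frequency 2 → {T11, T10, T9}; frequency 3 → {T5}. Each listed conflict is separated.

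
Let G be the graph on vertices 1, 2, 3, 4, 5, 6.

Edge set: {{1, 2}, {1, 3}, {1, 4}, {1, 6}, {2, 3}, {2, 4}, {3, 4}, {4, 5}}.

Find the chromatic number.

1, 2, 3, 4 are pairwise adjacent (a clique of size 4), so at least 4 colors are needed.
One proper 4-coloring: 1=b, 2=d, 3=c, 4=a, 5=b, 6=a. Every edge joins two different colors.

4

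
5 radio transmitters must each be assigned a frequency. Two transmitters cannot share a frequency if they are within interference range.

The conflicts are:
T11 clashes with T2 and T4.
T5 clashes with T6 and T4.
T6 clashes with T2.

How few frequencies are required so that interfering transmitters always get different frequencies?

The cycle T5-T4-T11-T2-T6-T5 has odd length 5, so it cannot be 2-colored; at least 3 frequencies are needed.
3 frequencies suffice: frequency 1 → {T11, T6}; frequency 2 → {T2, T4}; frequency 3 → {T5}. Every pair that conflicts lands in different frequencies.

3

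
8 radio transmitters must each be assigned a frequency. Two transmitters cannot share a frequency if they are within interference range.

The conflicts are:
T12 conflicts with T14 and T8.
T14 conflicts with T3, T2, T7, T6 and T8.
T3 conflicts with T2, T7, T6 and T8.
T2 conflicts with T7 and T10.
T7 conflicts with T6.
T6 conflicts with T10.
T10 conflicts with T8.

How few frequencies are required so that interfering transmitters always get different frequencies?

4

T14, T3, T7, T6 all conflict with each other, so at least 4 frequencies are needed.
4 frequencies suffice: T12=2, T14=1, T3=2, T2=3, T7=4, T6=3, T10=1, T8=3. Every pair that conflicts lands in different frequencies.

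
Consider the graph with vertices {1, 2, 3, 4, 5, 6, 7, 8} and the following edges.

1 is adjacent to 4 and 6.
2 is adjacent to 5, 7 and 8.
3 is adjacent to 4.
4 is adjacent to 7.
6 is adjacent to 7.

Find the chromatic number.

2

1 and 6 are adjacent, so at least 2 colors are needed.
2 colors suffice: color red → {1, 3, 5, 7, 8}; color blue → {2, 4, 6}. No two adjacent vertices share a color.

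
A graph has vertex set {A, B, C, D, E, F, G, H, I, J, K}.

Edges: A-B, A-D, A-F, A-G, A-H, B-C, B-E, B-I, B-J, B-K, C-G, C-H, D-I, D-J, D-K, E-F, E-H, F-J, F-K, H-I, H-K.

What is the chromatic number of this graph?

2

B and K are adjacent, so at least 2 colors are needed.
2 colors suffice: color 1 → {B, D, F, G, H}; color 2 → {A, C, E, I, J, K}. Each edge has distinct colors on its endpoints.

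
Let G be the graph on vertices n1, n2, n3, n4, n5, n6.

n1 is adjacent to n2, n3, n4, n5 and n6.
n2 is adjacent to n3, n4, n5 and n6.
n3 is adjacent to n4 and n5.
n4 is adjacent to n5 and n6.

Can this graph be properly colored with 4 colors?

No

n1, n2, n3, n4, n5 are pairwise adjacent (a clique of size 5), so at least 5 colors are needed.
So 4 colors are not enough.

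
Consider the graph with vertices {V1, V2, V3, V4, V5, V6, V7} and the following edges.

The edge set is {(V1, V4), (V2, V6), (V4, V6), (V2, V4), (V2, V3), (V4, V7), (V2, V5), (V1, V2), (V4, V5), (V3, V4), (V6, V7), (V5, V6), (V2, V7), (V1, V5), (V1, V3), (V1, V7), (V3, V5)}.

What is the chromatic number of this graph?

5

V1, V2, V3, V4, V5 are mutually adjacent (a clique of size 5), so at least 5 colors are needed.
5 colors suffice: color 1 → {V4}; color 2 → {V2}; color 3 → {V5, V7}; color 4 → {V1, V6}; color 5 → {V3}. Each edge has distinct colors on its endpoints.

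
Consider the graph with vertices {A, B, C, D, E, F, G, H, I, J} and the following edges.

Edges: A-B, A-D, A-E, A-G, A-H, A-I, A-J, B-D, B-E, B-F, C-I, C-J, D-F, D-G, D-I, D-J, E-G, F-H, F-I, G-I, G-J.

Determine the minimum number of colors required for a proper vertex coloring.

A, D, G, I are mutually adjacent (a clique of size 4), so at least 4 colors are needed.
4 colors suffice: A=red, B=green, C=red, D=blue, E=blue, F=red, G=green, H=blue, I=yellow, J=yellow. Every edge joins two different colors.

4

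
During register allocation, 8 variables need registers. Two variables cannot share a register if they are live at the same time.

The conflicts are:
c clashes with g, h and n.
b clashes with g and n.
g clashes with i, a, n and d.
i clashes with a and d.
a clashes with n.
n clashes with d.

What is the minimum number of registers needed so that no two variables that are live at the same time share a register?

b, g, n are mutually in conflict, so at least 3 registers are needed.
A valid assignment using 3 registers: c=3, b=3, g=1, h=1, i=2, a=3, n=2, d=3. No two conflicting variables share a register.

3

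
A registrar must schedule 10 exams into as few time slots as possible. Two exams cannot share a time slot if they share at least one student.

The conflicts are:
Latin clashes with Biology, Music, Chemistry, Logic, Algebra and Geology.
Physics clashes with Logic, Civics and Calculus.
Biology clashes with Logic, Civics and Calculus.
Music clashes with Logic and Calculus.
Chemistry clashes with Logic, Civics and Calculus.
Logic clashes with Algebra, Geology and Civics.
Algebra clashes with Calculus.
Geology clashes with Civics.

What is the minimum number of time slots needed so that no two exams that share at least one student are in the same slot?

Latin, Music, Logic all conflict with each other, so at least 3 time slots are needed.
Using 3 time slots: Latin=2, Physics=3, Biology=3, Music=3, Chemistry=3, Logic=1, Algebra=3, Geology=3, Civics=2, Calculus=1. No two conflicting exams share a time slot.

3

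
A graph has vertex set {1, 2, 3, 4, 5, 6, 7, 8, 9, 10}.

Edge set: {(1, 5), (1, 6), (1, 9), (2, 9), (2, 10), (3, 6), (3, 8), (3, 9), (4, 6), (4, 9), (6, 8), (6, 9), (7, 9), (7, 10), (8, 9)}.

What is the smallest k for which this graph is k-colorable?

4

3, 6, 8, 9 are pairwise adjacent (a clique of size 4), so at least 4 colors are needed.
4 colors suffice: 1=c, 2=b, 3=d, 4=c, 5=a, 6=b, 7=b, 8=c, 9=a, 10=a. Every edge joins two different colors.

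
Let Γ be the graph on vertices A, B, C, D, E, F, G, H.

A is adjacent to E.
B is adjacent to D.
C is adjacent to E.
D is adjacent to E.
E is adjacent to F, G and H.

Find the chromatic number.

E and H are adjacent, so at least 2 colors are needed.
2 colors suffice: color red → {B, E}; color blue → {A, C, D, F, G, H}. Each edge has distinct colors on its endpoints.

2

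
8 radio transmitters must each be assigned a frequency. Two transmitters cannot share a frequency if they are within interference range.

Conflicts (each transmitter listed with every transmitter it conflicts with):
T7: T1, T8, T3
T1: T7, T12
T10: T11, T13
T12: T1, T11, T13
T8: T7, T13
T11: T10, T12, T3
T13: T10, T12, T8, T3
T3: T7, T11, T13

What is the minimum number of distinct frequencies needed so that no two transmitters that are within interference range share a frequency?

3

The cycle T12-T13-T8-T7-T1-T12 has odd length 5, so it cannot be 2-colored; at least 3 frequencies are needed.
3 frequencies suffice: frequency 1 → {T7, T11, T13}; frequency 2 → {T10, T12, T8, T3}; frequency 3 → {T1}. No two conflicting transmitters share a frequency.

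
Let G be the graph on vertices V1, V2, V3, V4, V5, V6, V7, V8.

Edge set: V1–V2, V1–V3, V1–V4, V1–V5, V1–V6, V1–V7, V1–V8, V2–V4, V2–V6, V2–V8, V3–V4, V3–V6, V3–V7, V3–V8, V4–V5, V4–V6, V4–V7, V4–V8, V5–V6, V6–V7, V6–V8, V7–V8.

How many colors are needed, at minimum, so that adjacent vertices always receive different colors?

6

V1, V3, V4, V6, V7, V8 are mutually adjacent (a clique of size 6), so at least 6 colors are needed.
6 colors suffice: color 1 → {V4}; color 2 → {V6}; color 3 → {V1}; color 4 → {V5, V8}; color 5 → {V2, V7}; color 6 → {V3}. No two adjacent vertices share a color.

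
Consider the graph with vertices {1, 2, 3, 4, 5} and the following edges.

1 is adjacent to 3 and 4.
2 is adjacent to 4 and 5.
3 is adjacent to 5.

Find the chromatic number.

The cycle 3-1-4-2-5-3 has odd length 5, so it cannot be 2-colored; at least 3 colors are needed.
3 colors suffice: color a → {4, 5}; color b → {1, 2}; color c → {3}. Every edge joins two different colors.

3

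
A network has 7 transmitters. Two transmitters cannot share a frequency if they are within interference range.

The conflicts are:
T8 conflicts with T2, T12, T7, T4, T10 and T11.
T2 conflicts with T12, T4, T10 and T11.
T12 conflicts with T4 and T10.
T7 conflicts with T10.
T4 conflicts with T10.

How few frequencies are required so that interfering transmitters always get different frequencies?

5

T8, T2, T12, T4, T10 pairwise conflict, so at least 5 frequencies are needed.
5 frequencies suffice: T8=1, T2=2, T12=4, T7=2, T4=5, T10=3, T11=3. Each listed conflict is separated.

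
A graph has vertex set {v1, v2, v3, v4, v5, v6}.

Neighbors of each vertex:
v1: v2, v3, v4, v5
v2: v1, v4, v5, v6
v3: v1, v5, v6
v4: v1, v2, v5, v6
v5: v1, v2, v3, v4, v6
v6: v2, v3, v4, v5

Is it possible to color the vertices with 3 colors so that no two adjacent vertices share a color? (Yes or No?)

v1, v2, v4, v5 are mutually adjacent (a clique of size 4), so at least 4 colors are needed.
So 3 colors are not enough.

No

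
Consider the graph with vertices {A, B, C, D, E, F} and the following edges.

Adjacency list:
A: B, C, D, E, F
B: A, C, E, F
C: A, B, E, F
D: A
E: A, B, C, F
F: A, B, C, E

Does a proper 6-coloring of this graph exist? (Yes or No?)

Yes

The chromatic number is 5. A, B, C, E, F form a clique, so at least 5 colors are needed.
5 colors suffice: color 1 → {A}; color 2 → {B, D}; color 3 → {E}; color 4 → {F}; color 5 → {C}.
Since 6 ≥ 5, a proper 6-coloring certainly exists.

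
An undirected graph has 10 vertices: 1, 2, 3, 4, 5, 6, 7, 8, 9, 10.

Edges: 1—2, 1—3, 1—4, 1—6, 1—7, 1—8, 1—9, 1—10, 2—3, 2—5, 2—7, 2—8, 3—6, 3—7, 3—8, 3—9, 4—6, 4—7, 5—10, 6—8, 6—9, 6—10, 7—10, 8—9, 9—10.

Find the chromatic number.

5

1, 3, 6, 8, 9 are pairwise adjacent (a clique of size 5), so at least 5 colors are needed.
5 colors suffice: color red → {1, 5}; color blue → {6, 7}; color green → {3, 4, 10}; color yellow → {8}; color purple → {2, 9}. No two adjacent vertices share a color.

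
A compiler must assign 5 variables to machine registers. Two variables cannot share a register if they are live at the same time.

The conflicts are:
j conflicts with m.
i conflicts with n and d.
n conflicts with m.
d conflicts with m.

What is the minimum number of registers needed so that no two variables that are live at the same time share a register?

j and m conflict, so at least 2 registers are needed.
2 registers suffice: register 1 → {i, m}; register 2 → {j, n, d}. Every pair that conflicts lands in different registers.

2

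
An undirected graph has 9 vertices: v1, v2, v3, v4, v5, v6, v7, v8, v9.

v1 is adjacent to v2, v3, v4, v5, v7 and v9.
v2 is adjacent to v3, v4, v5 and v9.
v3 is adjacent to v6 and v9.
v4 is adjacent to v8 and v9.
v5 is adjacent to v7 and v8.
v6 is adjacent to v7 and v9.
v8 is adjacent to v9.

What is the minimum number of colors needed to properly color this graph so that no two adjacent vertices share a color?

4

v1, v2, v4, v9 are mutually adjacent (a clique of size 4), so at least 4 colors are needed.
4 colors suffice: color 1 → {v5, v9}; color 2 → {v1, v6, v8}; color 3 → {v2, v7}; color 4 → {v3, v4}. Each edge has distinct colors on its endpoints.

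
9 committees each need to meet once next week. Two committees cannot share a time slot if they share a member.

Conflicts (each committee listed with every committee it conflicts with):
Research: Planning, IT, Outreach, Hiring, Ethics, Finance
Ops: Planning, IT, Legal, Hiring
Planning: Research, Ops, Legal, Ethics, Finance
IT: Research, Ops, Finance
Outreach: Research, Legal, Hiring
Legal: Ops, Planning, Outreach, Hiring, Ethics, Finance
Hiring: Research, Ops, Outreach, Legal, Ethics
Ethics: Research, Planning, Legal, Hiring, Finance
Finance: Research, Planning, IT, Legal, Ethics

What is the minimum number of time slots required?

Planning, Legal, Ethics, Finance pairwise conflict, so at least 4 time slots are needed.
4 time slots suffice: time slot 1 → {Research, Legal}; time slot 2 → {Hiring, Finance}; time slot 3 → {Planning, IT, Outreach}; time slot 4 → {Ops, Ethics}. No two conflicting committees share a time slot.

4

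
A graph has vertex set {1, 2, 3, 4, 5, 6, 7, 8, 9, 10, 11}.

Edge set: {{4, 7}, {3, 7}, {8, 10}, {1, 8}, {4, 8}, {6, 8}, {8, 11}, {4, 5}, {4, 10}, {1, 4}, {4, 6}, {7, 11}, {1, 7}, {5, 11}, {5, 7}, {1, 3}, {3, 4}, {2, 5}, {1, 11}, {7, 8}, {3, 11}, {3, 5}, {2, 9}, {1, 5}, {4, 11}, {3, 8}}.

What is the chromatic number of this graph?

6

1, 3, 4, 7, 8, 11 are pairwise adjacent (a clique of size 6), so at least 6 colors are needed.
6 colors suffice: color red → {2, 4}; color blue → {5, 8, 9}; color green → {1, 6, 10}; color yellow → {11}; color purple → {3}; color orange → {7}. No two adjacent vertices share a color.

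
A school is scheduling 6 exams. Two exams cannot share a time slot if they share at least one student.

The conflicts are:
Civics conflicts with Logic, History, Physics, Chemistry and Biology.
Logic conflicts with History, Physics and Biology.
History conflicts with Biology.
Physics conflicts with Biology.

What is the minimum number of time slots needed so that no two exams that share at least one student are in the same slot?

Civics, Logic, Physics, Biology are mutually in conflict, so at least 4 time slots are needed.
Using 4 time slots: Civics=1, Logic=2, History=4, Physics=4, Chemistry=2, Biology=3. Each listed conflict is separated.

4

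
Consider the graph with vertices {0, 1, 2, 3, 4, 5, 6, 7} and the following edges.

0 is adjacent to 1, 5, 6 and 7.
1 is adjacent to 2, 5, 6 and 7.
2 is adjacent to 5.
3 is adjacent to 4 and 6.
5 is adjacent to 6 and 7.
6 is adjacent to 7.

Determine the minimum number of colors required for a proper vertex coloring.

0, 1, 5, 6, 7 form a clique, so at least 5 colors are needed.
5 colors suffice: color red → {1, 3}; color blue → {2, 4, 6}; color green → {5}; color yellow → {7}; color purple → {0}. Every edge joins two different colors.

5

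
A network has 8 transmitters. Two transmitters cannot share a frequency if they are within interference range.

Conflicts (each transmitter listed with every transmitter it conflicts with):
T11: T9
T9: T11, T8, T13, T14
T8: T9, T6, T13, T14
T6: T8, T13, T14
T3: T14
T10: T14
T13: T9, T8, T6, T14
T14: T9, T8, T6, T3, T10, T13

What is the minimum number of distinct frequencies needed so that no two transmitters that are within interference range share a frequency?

T9, T8, T13, T14 all conflict with each other, so at least 4 frequencies are needed.
4 frequencies suffice: frequency 1 → {T11, T14}; frequency 2 → {T3, T10, T13}; frequency 3 → {T9, T6}; frequency 4 → {T8}. Each listed conflict is separated.

4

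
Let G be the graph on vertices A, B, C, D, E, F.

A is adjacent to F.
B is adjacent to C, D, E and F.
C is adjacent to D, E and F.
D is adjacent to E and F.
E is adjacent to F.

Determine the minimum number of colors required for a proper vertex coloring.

5

B, C, D, E, F are mutually adjacent (a clique of size 5), so at least 5 colors are needed.
5 colors suffice: color red → {F}; color blue → {A, E}; color green → {D}; color yellow → {B}; color purple → {C}. Each edge has distinct colors on its endpoints.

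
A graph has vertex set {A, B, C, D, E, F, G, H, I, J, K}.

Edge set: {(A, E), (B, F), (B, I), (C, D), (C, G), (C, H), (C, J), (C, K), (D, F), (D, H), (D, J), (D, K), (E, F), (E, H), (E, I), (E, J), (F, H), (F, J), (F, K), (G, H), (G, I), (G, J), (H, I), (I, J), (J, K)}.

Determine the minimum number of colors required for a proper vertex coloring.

4

D, F, J, K form a clique, so at least 4 colors are needed.
4 colors suffice: color 1 → {A, B, H, J}; color 2 → {C, F, I}; color 3 → {D, E, G}; color 4 → {K}. Each edge has distinct colors on its endpoints.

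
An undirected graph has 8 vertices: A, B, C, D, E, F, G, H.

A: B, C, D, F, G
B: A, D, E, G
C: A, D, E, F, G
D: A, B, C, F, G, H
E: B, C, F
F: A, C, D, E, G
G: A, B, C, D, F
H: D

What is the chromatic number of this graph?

5

A, C, D, F, G are pairwise adjacent (a clique of size 5), so at least 5 colors are needed.
5 colors suffice: color red → {D, E}; color blue → {B, C, H}; color green → {G}; color yellow → {A}; color purple → {F}. Every edge joins two different colors.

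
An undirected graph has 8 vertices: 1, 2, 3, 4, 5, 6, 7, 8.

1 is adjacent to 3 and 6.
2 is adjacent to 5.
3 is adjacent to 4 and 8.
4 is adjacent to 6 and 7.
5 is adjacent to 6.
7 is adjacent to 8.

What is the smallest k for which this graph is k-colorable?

2

1 and 3 are adjacent, so at least 2 colors are needed.
One proper 2-coloring: 1=blue, 2=red, 3=red, 4=blue, 5=blue, 6=red, 7=red, 8=blue. Each edge has distinct colors on its endpoints.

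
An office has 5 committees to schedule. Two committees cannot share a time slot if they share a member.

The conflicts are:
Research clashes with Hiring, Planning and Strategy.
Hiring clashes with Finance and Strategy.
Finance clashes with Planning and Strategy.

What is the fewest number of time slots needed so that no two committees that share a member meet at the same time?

3

Research, Hiring, Strategy all conflict with each other, so at least 3 time slots are needed.
Using 3 time slots: Research=1, Hiring=2, Finance=1, Planning=2, Strategy=3. Every pair that conflicts lands in different time slots.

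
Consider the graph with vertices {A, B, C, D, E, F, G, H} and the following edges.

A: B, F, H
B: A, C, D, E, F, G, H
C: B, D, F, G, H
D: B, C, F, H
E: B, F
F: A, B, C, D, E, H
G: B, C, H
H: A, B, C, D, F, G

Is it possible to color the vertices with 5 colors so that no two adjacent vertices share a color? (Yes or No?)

Yes

The chromatic number is 5. B, C, D, F, H are pairwise adjacent (a clique of size 5), so at least 5 colors are needed.
5 colors suffice: color red → {B}; color blue → {E, H}; color green → {F, G}; color yellow → {A, C}; color purple → {D}.
That is already a proper 5-coloring.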